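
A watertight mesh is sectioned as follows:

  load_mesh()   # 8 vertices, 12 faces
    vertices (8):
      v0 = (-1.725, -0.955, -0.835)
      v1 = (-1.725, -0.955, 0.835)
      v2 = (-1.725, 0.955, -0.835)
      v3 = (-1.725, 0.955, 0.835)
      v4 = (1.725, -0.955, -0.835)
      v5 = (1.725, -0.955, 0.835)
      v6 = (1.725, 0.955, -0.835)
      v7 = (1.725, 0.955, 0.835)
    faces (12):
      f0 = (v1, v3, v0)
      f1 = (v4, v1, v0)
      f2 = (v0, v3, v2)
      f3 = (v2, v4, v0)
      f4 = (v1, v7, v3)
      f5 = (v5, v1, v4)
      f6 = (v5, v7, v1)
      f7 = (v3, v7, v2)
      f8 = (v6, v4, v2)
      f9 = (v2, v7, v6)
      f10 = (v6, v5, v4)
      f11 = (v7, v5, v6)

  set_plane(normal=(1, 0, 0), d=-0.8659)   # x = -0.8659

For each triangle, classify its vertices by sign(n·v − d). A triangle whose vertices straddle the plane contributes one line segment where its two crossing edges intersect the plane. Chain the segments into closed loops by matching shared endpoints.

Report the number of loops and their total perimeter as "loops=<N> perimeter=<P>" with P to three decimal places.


Straddling triangles (8 of 12):
  (v4,v1,v0) [+--] → (-0.8659, -0.955, 0.419146)–(-0.8659, -0.955, -0.835)  len=1.2541
  (v2,v4,v0) [-+-] → (-0.8659, 0.479382, -0.835)–(-0.8659, -0.955, -0.835)  len=1.4344
  (v1,v7,v3) [-+-] → (-0.8659, -0.479382, 0.835)–(-0.8659, 0.955, 0.835)  len=1.4344
  (v5,v1,v4) [+-+] → (-0.8659, -0.955, 0.835)–(-0.8659, -0.955, 0.419146)  len=0.4159
  (v5,v7,v1) [++-] → (-0.8659, -0.479382, 0.835)–(-0.8659, -0.955, 0.835)  len=0.4756
  (v3,v7,v2) [-+-] → (-0.8659, 0.955, 0.835)–(-0.8659, 0.955, -0.419146)  len=1.2541
  (v6,v4,v2) [++-] → (-0.8659, 0.479382, -0.835)–(-0.8659, 0.955, -0.835)  len=0.4756
  (v2,v7,v6) [-++] → (-0.8659, 0.955, -0.419146)–(-0.8659, 0.955, -0.835)  len=0.4159

Chained into 1 loop(s):
  loop 1: 8 segments, perimeter = 7.1600
Total perimeter = 7.160

loops=1 perimeter=7.160


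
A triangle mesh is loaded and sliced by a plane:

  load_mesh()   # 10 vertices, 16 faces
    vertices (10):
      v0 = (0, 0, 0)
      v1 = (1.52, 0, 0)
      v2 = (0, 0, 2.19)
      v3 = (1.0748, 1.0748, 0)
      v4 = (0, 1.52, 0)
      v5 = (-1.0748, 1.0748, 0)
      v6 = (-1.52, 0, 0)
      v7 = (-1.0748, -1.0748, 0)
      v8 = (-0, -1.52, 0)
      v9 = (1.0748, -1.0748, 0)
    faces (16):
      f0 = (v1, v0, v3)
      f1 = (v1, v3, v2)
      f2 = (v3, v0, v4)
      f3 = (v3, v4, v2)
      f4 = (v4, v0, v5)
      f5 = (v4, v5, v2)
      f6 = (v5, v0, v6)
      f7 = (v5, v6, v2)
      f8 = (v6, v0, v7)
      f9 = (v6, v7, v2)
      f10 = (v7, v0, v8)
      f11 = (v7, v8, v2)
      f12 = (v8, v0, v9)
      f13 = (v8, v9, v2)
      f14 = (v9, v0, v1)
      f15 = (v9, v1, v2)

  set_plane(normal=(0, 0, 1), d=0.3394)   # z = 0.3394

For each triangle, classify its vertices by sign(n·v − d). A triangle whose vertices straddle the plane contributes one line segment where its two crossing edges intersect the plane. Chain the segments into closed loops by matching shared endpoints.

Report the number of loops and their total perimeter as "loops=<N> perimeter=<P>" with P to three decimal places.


loops=1 perimeter=7.865

Straddling triangles (8 of 16):
  (v1,v3,v2) [--+] → (0.908231, 0.908231, 0.3394)–(1.28443, 0, 0.3394)  len=0.9831
  (v3,v4,v2) [--+] → (0, 1.28443, 0.3394)–(0.908231, 0.908231, 0.3394)  len=0.9831
  (v4,v5,v2) [--+] → (-0.908231, 0.908231, 0.3394)–(0, 1.28443, 0.3394)  len=0.9831
  (v5,v6,v2) [--+] → (-1.28443, 0, 0.3394)–(-0.908231, 0.908231, 0.3394)  len=0.9831
  (v6,v7,v2) [--+] → (-0.908231, -0.908231, 0.3394)–(-1.28443, 0, 0.3394)  len=0.9831
  (v7,v8,v2) [--+] → (0, -1.28443, 0.3394)–(-0.908231, -0.908231, 0.3394)  len=0.9831
  (v8,v9,v2) [--+] → (0.908231, -0.908231, 0.3394)–(0, -1.28443, 0.3394)  len=0.9831
  (v9,v1,v2) [--+] → (1.28443, 0, 0.3394)–(0.908231, -0.908231, 0.3394)  len=0.9831

Chained into 1 loop(s):
  loop 1: 8 segments, perimeter = 7.8645
Total perimeter = 7.865


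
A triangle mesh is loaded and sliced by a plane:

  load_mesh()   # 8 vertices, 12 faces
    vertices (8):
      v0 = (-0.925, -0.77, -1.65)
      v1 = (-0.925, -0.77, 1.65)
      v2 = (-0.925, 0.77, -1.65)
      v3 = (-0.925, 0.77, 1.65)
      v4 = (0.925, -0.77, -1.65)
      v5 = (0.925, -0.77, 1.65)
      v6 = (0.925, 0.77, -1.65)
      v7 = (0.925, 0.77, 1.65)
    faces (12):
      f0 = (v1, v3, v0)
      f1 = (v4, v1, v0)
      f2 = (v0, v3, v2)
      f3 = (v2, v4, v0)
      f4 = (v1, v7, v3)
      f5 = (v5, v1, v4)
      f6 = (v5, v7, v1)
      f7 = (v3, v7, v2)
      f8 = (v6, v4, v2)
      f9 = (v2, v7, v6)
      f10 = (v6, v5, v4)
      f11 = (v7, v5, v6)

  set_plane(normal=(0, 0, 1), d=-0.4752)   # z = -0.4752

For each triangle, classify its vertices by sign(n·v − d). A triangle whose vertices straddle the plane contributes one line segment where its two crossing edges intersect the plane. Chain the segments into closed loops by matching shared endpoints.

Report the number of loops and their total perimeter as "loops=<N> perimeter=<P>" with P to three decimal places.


loops=1 perimeter=6.780

Straddling triangles (8 of 12):
  (v1,v3,v0) [++-] → (-0.925, -0.22176, -0.4752)–(-0.925, -0.77, -0.4752)  len=0.5482
  (v4,v1,v0) [-+-] → (0.2664, -0.77, -0.4752)–(-0.925, -0.77, -0.4752)  len=1.1914
  (v0,v3,v2) [-+-] → (-0.925, -0.22176, -0.4752)–(-0.925, 0.77, -0.4752)  len=0.9918
  (v5,v1,v4) [++-] → (0.2664, -0.77, -0.4752)–(0.925, -0.77, -0.4752)  len=0.6586
  (v3,v7,v2) [++-] → (-0.2664, 0.77, -0.4752)–(-0.925, 0.77, -0.4752)  len=0.6586
  (v2,v7,v6) [-+-] → (-0.2664, 0.77, -0.4752)–(0.925, 0.77, -0.4752)  len=1.1914
  (v6,v5,v4) [-+-] → (0.925, 0.22176, -0.4752)–(0.925, -0.77, -0.4752)  len=0.9918
  (v7,v5,v6) [++-] → (0.925, 0.22176, -0.4752)–(0.925, 0.77, -0.4752)  len=0.5482

Chained into 1 loop(s):
  loop 1: 8 segments, perimeter = 6.7800
Total perimeter = 6.780


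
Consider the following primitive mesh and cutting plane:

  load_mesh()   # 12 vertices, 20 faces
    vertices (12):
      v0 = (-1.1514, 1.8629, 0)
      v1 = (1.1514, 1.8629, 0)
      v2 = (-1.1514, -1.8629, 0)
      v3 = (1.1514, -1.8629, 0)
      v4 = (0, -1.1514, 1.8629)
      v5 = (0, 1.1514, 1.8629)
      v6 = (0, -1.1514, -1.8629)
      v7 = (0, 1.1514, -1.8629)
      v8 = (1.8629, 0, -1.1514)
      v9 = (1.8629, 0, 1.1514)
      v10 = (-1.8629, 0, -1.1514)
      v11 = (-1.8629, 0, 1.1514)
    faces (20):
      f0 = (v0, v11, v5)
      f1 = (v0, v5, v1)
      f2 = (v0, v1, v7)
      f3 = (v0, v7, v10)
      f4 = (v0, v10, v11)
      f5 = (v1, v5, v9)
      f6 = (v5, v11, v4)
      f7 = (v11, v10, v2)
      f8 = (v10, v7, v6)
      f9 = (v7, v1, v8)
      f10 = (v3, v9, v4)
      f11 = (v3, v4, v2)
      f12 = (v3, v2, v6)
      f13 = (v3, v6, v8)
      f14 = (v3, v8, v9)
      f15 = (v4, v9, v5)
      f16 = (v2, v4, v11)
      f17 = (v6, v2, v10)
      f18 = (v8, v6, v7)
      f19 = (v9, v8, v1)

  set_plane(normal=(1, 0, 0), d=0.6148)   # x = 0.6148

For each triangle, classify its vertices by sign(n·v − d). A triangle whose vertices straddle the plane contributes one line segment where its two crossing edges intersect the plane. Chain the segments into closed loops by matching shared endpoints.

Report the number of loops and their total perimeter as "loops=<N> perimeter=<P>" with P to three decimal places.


loops=1 perimeter=11.102

Straddling triangles (10 of 20):
  (v0,v5,v1) [--+] → (0.6148, 1.53131, 0.868188)–(0.6148, 1.8629, 0)  len=0.9294
  (v0,v1,v7) [-+-] → (0.6148, 1.8629, 0)–(0.6148, 1.53131, -0.868188)  len=0.9294
  (v1,v5,v9) [+-+] → (0.6148, 1.53131, 0.868188)–(0.6148, 0.771411, 1.62809)  len=1.0747
  (v7,v1,v8) [-++] → (0.6148, 1.53131, -0.868188)–(0.6148, 0.771411, -1.62809)  len=1.0747
  (v3,v9,v4) [++-] → (0.6148, -0.771411, 1.62809)–(0.6148, -1.53131, 0.868188)  len=1.0747
  (v3,v4,v2) [+--] → (0.6148, -1.53131, 0.868188)–(0.6148, -1.8629, 0)  len=0.9294
  (v3,v2,v6) [+--] → (0.6148, -1.8629, 0)–(0.6148, -1.53131, -0.868188)  len=0.9294
  (v3,v6,v8) [+-+] → (0.6148, -1.53131, -0.868188)–(0.6148, -0.771411, -1.62809)  len=1.0747
  (v4,v9,v5) [-+-] → (0.6148, -0.771411, 1.62809)–(0.6148, 0.771411, 1.62809)  len=1.5428
  (v8,v6,v7) [+--] → (0.6148, -0.771411, -1.62809)–(0.6148, 0.771411, -1.62809)  len=1.5428

Chained into 1 loop(s):
  loop 1: 10 segments, perimeter = 11.1017
Total perimeter = 11.102


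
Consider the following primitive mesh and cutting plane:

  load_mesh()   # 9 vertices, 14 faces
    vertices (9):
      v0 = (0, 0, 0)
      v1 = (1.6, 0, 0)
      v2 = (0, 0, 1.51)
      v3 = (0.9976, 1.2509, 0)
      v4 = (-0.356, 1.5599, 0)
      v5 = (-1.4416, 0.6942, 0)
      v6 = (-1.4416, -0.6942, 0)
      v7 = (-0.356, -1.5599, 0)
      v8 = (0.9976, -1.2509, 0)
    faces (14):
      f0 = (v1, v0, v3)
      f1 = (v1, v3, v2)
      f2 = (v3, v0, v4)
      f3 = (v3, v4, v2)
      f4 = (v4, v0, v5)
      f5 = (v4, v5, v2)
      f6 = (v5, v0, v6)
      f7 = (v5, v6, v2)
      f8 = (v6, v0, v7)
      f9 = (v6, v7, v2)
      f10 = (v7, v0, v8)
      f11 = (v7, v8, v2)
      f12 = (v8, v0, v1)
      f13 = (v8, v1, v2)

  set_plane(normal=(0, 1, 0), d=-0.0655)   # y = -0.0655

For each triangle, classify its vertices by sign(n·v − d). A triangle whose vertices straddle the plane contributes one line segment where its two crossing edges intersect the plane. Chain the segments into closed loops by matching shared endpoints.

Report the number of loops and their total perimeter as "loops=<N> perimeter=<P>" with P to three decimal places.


Straddling triangles (8 of 14):
  (v5,v0,v6) [++-] → (-0.13602, -0.0655, 0)–(-1.4416, -0.0655, 0)  len=1.3056
  (v5,v6,v2) [+-+] → (-1.4416, -0.0655, 0)–(-0.13602, -0.0655, 1.36753)  len=1.8907
  (v6,v0,v7) [-+-] → (-0.13602, -0.0655, 0)–(-0.0149484, -0.0655, 0)  len=0.1211
  (v6,v7,v2) [--+] → (-0.0149484, -0.0655, 1.4466)–(-0.13602, -0.0655, 1.36753)  len=0.1446
  (v7,v0,v8) [-+-] → (-0.0149484, -0.0655, 0)–(0.0522366, -0.0655, 0)  len=0.0672
  (v7,v8,v2) [--+] → (0.0522366, -0.0655, 1.43093)–(-0.0149484, -0.0655, 1.4466)  len=0.0690
  (v8,v0,v1) [-++] → (0.0522366, -0.0655, 0)–(1.56846, -0.0655, 0)  len=1.5162
  (v8,v1,v2) [-++] → (1.56846, -0.0655, 0)–(0.0522366, -0.0655, 1.43093)  len=2.0848

Chained into 1 loop(s):
  loop 1: 8 segments, perimeter = 7.1992
Total perimeter = 7.199

loops=1 perimeter=7.199


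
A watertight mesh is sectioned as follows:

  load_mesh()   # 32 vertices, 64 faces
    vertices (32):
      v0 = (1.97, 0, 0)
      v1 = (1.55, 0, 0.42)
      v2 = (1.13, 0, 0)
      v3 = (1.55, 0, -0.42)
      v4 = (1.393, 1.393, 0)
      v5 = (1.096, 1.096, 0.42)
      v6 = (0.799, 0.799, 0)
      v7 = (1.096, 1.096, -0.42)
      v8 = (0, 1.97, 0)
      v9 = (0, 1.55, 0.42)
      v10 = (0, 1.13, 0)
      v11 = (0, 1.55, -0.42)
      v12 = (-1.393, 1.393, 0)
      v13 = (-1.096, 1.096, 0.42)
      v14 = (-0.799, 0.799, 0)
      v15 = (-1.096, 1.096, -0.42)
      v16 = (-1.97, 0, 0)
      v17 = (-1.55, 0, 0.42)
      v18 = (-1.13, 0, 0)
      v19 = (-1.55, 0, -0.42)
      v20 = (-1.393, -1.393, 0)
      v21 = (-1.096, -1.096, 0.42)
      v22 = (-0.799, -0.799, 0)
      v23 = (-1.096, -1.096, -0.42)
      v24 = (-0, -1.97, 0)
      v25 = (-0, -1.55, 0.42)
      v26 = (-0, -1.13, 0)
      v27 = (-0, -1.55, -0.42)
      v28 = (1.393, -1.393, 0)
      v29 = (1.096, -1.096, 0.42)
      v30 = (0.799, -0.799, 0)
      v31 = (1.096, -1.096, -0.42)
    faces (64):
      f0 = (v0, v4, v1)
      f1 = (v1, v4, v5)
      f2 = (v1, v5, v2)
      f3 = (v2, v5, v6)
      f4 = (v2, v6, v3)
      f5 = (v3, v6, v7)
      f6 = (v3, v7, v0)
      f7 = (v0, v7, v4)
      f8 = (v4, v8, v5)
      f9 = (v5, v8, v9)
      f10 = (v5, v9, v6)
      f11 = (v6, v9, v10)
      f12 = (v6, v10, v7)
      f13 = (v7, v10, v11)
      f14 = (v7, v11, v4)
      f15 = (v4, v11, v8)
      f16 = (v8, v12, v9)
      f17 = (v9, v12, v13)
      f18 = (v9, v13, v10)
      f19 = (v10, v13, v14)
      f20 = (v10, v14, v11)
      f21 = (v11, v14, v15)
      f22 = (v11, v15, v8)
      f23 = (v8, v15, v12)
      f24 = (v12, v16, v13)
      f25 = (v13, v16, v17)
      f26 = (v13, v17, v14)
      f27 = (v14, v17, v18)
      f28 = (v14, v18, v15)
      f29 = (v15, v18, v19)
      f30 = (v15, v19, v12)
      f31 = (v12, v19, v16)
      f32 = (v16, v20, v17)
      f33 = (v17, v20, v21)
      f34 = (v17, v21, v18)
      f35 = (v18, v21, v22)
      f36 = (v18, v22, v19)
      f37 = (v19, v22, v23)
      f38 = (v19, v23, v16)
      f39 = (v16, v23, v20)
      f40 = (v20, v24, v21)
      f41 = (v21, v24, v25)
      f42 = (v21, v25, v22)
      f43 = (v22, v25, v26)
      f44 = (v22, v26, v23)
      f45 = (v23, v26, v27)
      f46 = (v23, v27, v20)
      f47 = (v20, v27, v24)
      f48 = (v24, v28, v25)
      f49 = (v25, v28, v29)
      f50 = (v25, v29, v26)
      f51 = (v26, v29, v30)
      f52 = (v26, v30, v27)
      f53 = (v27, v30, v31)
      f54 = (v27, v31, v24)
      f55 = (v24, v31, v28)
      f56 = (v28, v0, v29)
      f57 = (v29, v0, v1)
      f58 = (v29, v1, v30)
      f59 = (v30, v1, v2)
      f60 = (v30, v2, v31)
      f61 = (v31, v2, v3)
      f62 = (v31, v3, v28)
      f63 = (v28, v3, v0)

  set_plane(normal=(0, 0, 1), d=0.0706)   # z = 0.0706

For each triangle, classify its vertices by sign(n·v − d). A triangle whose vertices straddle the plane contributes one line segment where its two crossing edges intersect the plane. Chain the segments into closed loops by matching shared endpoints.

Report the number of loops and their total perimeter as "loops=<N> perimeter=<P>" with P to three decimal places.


Straddling triangles (32 of 64):
  (v0,v4,v1) [--+] → (1.41939, 1.15884, 0.0706)–(1.8994, 0, 0.0706)  len=1.2543
  (v1,v4,v5) [+-+] → (1.41939, 1.15884, 0.0706)–(1.34308, 1.34308, 0.0706)  len=0.1994
  (v1,v5,v2) [++-] → (1.12428, 0.184232, 0.0706)–(1.2006, 0, 0.0706)  len=0.1994
  (v2,v5,v6) [-+-] → (1.12428, 0.184232, 0.0706)–(0.848924, 0.848924, 0.0706)  len=0.7195
  (v4,v8,v5) [--+] → (0.184232, 1.82308, 0.0706)–(1.34308, 1.34308, 0.0706)  len=1.2543
  (v5,v8,v9) [+-+] → (0.184232, 1.82308, 0.0706)–(0, 1.8994, 0.0706)  len=0.1994
  (v5,v9,v6) [++-] → (0.664692, 0.92524, 0.0706)–(0.848924, 0.848924, 0.0706)  len=0.1994
  (v6,v9,v10) [-+-] → (0.664692, 0.92524, 0.0706)–(0, 1.2006, 0.0706)  len=0.7195
  (v8,v12,v9) [--+] → (-1.15884, 1.41939, 0.0706)–(0, 1.8994, 0.0706)  len=1.2543
  (v9,v12,v13) [+-+] → (-1.15884, 1.41939, 0.0706)–(-1.34308, 1.34308, 0.0706)  len=0.1994
  (v9,v13,v10) [++-] → (-0.184232, 1.12428, 0.0706)–(0, 1.2006, 0.0706)  len=0.1994
  (v10,v13,v14) [-+-] → (-0.184232, 1.12428, 0.0706)–(-0.848924, 0.848924, 0.0706)  len=0.7195
  (v12,v16,v13) [--+] → (-1.82308, 0.184232, 0.0706)–(-1.34308, 1.34308, 0.0706)  len=1.2543
  (v13,v16,v17) [+-+] → (-1.82308, 0.184232, 0.0706)–(-1.8994, 0, 0.0706)  len=0.1994
  (v13,v17,v14) [++-] → (-0.92524, 0.664692, 0.0706)–(-0.848924, 0.848924, 0.0706)  len=0.1994
  (v14,v17,v18) [-+-] → (-0.92524, 0.664692, 0.0706)–(-1.2006, 0, 0.0706)  len=0.7195
  (v16,v20,v17) [--+] → (-1.41939, -1.15884, 0.0706)–(-1.8994, 0, 0.0706)  len=1.2543
  (v17,v20,v21) [+-+] → (-1.41939, -1.15884, 0.0706)–(-1.34308, -1.34308, 0.0706)  len=0.1994
  (v17,v21,v18) [++-] → (-1.12428, -0.184232, 0.0706)–(-1.2006, 0, 0.0706)  len=0.1994
  (v18,v21,v22) [-+-] → (-1.12428, -0.184232, 0.0706)–(-0.848924, -0.848924, 0.0706)  len=0.7195
  (v20,v24,v21) [--+] → (-0.184232, -1.82308, 0.0706)–(-1.34308, -1.34308, 0.0706)  len=1.2543
  (v21,v24,v25) [+-+] → (-0.184232, -1.82308, 0.0706)–(0, -1.8994, 0.0706)  len=0.1994
  (v21,v25,v22) [++-] → (-0.664692, -0.92524, 0.0706)–(-0.848924, -0.848924, 0.0706)  len=0.1994
  (v22,v25,v26) [-+-] → (-0.664692, -0.92524, 0.0706)–(0, -1.2006, 0.0706)  len=0.7195
  (v24,v28,v25) [--+] → (1.15884, -1.41939, 0.0706)–(0, -1.8994, 0.0706)  len=1.2543
  (v25,v28,v29) [+-+] → (1.15884, -1.41939, 0.0706)–(1.34308, -1.34308, 0.0706)  len=0.1994
  (v25,v29,v26) [++-] → (0.184232, -1.12428, 0.0706)–(0, -1.2006, 0.0706)  len=0.1994
  (v26,v29,v30) [-+-] → (0.184232, -1.12428, 0.0706)–(0.848924, -0.848924, 0.0706)  len=0.7195
  (v28,v0,v29) [--+] → (1.82308, -0.184232, 0.0706)–(1.34308, -1.34308, 0.0706)  len=1.2543
  (v29,v0,v1) [+-+] → (1.82308, -0.184232, 0.0706)–(1.8994, 0, 0.0706)  len=0.1994
  (v29,v1,v30) [++-] → (0.92524, -0.664692, 0.0706)–(0.848924, -0.848924, 0.0706)  len=0.1994
  (v30,v1,v2) [-+-] → (0.92524, -0.664692, 0.0706)–(1.2006, 0, 0.0706)  len=0.7195

Chained into 2 loop(s):
  loop 1: 16 segments, perimeter = 11.6299
  loop 2: 16 segments, perimeter = 7.3511
Total perimeter = 18.981

loops=2 perimeter=18.981


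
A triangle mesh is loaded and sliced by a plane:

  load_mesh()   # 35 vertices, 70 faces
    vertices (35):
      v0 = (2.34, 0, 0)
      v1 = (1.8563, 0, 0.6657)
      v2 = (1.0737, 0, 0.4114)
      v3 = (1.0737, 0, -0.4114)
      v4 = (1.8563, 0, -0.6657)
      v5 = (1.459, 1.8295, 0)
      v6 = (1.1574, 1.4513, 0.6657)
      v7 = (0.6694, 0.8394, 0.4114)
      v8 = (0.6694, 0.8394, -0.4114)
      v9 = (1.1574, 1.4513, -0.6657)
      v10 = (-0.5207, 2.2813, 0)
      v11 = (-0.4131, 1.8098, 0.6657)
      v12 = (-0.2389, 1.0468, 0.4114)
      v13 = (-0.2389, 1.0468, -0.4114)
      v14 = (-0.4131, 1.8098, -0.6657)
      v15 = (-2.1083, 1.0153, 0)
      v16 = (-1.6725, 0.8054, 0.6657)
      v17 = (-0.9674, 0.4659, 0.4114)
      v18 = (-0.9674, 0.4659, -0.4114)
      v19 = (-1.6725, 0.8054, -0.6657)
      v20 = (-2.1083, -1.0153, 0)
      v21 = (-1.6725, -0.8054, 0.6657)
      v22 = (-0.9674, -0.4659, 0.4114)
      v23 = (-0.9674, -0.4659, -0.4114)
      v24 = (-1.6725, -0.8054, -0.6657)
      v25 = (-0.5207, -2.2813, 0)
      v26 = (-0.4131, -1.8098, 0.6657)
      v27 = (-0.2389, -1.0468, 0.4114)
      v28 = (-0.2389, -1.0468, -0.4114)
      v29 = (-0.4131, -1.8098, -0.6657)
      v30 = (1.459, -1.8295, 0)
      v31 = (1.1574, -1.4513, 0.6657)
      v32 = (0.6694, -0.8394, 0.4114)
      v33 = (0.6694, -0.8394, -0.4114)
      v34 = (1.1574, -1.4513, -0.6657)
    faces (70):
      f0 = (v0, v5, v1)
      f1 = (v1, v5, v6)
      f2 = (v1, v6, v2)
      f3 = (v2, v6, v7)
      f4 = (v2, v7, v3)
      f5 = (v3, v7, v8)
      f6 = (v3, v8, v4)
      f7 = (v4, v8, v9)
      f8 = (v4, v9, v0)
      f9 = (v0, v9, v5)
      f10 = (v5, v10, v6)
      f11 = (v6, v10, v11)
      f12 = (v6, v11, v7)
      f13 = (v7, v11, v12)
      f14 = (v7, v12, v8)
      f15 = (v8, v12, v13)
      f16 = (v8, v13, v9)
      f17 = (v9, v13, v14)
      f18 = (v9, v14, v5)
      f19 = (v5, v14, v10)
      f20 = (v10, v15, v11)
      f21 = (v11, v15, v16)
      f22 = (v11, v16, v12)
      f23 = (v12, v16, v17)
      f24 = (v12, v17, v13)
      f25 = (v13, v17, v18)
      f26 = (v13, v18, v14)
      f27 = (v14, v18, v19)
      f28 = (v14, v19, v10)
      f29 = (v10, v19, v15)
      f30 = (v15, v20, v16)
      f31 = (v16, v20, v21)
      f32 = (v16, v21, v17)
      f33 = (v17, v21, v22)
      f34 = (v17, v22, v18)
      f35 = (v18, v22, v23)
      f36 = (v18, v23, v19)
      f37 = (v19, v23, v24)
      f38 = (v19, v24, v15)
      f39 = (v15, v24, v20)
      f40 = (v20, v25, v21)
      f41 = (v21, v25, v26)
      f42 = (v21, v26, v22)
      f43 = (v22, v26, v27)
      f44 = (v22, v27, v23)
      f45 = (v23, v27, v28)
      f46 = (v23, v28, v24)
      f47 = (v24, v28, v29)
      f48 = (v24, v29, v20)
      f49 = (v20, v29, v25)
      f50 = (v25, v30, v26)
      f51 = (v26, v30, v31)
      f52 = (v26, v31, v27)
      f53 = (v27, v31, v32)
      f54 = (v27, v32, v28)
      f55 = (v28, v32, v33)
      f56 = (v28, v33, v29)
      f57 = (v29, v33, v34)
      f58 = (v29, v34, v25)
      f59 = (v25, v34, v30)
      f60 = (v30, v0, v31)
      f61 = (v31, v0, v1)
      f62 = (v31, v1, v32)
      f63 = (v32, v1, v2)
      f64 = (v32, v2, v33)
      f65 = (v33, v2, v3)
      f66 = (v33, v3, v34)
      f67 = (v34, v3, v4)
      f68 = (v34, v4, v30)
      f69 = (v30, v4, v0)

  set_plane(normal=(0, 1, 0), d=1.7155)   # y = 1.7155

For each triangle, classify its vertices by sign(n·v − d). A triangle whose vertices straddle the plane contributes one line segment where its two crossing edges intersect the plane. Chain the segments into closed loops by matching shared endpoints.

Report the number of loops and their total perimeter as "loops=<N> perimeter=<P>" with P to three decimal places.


loops=1 perimeter=6.389

Straddling triangles (16 of 70):
  (v0,v5,v1) [-+-] → (1.5139, 1.7155, 0)–(1.48376, 1.7155, 0.0414812)  len=0.0513
  (v1,v5,v6) [-+-] → (1.48376, 1.7155, 0.0414812)–(1.36809, 1.7155, 0.20066)  len=0.1968
  (v0,v9,v5) [--+] → (1.36809, 1.7155, -0.20066)–(1.5139, 1.7155, 0)  len=0.2480
  (v5,v10,v6) [++-] → (0.623239, 1.7155, 0.453799)–(1.36809, 1.7155, 0.20066)  len=0.7867
  (v6,v10,v11) [-++] → (0.623239, 1.7155, 0.453799)–(5.02092e-06, 1.7155, 0.6657)  len=0.6583
  (v6,v11,v7) [-+-] → (5.02092e-06, 1.7155, 0.6657)–(-0.307907, 1.7155, 0.640988)  len=0.3089
  (v7,v11,v12) [-+-] → (-0.307907, 1.7155, 0.640988)–(-0.39157, 1.7155, 0.634271)  len=0.0839
  (v9,v13,v14) [--+] → (-0.39157, 1.7155, -0.634271)–(5.02092e-06, 1.7155, -0.6657)  len=0.3928
  (v9,v14,v5) [-++] → (5.02092e-06, 1.7155, -0.6657)–(1.36809, 1.7155, -0.20066)  len=1.4450
  (v10,v15,v11) [+-+] → (-1.23023, 1.7155, 0)–(-0.614305, 1.7155, 0.586687)  len=0.8506
  (v11,v15,v16) [+--] → (-0.614305, 1.7155, 0.586687)–(-0.531341, 1.7155, 0.6657)  len=0.1146
  (v11,v16,v12) [+--] → (-0.531341, 1.7155, 0.6657)–(-0.39157, 1.7155, 0.634271)  len=0.1433
  (v13,v18,v14) [--+] → (-0.451995, 1.7155, -0.647856)–(-0.39157, 1.7155, -0.634271)  len=0.0619
  (v14,v18,v19) [+--] → (-0.451995, 1.7155, -0.647856)–(-0.531341, 1.7155, -0.6657)  len=0.0813
  (v14,v19,v10) [+-+] → (-0.531341, 1.7155, -0.6657)–(-0.962253, 1.7155, -0.255202)  len=0.5951
  (v10,v19,v15) [+--] → (-0.962253, 1.7155, -0.255202)–(-1.23023, 1.7155, 0)  len=0.3701

Chained into 1 loop(s):
  loop 1: 16 segments, perimeter = 6.3886
Total perimeter = 6.389


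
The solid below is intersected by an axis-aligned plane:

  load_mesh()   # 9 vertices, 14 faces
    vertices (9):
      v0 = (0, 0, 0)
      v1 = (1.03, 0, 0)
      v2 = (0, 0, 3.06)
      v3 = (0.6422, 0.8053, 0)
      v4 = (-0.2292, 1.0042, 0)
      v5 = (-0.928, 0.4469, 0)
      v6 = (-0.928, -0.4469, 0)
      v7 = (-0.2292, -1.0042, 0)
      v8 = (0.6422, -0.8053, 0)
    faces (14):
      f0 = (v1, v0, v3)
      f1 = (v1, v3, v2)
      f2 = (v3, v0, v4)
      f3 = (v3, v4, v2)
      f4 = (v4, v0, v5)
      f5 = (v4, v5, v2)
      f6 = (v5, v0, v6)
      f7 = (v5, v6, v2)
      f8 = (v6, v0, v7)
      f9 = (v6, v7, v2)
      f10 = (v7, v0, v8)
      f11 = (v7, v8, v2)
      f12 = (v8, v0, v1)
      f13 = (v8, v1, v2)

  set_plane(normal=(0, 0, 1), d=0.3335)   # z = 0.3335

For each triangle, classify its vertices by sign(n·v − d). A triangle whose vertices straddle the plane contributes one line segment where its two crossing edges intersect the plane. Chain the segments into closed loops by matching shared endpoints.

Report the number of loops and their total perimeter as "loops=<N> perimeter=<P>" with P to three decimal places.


Straddling triangles (7 of 14):
  (v1,v3,v2) [--+] → (0.572209, 0.717533, 0.3335)–(0.917743, 0, 0.3335)  len=0.7964
  (v3,v4,v2) [--+] → (-0.20422, 0.894755, 0.3335)–(0.572209, 0.717533, 0.3335)  len=0.7964
  (v4,v5,v2) [--+] → (-0.82686, 0.398194, 0.3335)–(-0.20422, 0.894755, 0.3335)  len=0.7964
  (v5,v6,v2) [--+] → (-0.82686, -0.398194, 0.3335)–(-0.82686, 0.398194, 0.3335)  len=0.7964
  (v6,v7,v2) [--+] → (-0.20422, -0.894755, 0.3335)–(-0.82686, -0.398194, 0.3335)  len=0.7964
  (v7,v8,v2) [--+] → (0.572209, -0.717533, 0.3335)–(-0.20422, -0.894755, 0.3335)  len=0.7964
  (v8,v1,v2) [--+] → (0.917743, 0, 0.3335)–(0.572209, -0.717533, 0.3335)  len=0.7964

Chained into 1 loop(s):
  loop 1: 7 segments, perimeter = 5.5748
Total perimeter = 5.575

loops=1 perimeter=5.575


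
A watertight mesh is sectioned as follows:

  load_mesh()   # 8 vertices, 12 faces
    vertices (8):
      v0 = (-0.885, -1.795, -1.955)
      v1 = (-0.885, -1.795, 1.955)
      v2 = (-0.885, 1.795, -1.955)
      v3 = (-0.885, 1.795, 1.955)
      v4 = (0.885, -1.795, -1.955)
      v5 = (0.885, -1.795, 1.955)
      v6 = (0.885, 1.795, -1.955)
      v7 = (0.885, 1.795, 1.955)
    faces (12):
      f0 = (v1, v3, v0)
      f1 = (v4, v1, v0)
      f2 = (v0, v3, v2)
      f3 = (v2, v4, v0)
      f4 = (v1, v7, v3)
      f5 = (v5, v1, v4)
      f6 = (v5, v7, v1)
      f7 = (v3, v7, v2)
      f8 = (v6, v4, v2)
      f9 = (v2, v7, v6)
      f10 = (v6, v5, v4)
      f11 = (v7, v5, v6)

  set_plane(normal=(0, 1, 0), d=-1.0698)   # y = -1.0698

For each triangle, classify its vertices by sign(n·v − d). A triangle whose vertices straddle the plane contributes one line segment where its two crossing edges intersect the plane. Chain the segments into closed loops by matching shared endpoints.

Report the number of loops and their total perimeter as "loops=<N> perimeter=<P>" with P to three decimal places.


loops=1 perimeter=11.360

Straddling triangles (8 of 12):
  (v1,v3,v0) [-+-] → (-0.885, -1.0698, 1.955)–(-0.885, -1.0698, -1.16516)  len=3.1202
  (v0,v3,v2) [-++] → (-0.885, -1.0698, -1.16516)–(-0.885, -1.0698, -1.955)  len=0.7898
  (v2,v4,v0) [+--] → (0.52745, -1.0698, -1.955)–(-0.885, -1.0698, -1.955)  len=1.4125
  (v1,v7,v3) [-++] → (-0.52745, -1.0698, 1.955)–(-0.885, -1.0698, 1.955)  len=0.3575
  (v5,v7,v1) [-+-] → (0.885, -1.0698, 1.955)–(-0.52745, -1.0698, 1.955)  len=1.4125
  (v6,v4,v2) [+-+] → (0.885, -1.0698, -1.955)–(0.52745, -1.0698, -1.955)  len=0.3575
  (v6,v5,v4) [+--] → (0.885, -1.0698, 1.16516)–(0.885, -1.0698, -1.955)  len=3.1202
  (v7,v5,v6) [+-+] → (0.885, -1.0698, 1.955)–(0.885, -1.0698, 1.16516)  len=0.7898

Chained into 1 loop(s):
  loop 1: 8 segments, perimeter = 11.3600
Total perimeter = 11.360


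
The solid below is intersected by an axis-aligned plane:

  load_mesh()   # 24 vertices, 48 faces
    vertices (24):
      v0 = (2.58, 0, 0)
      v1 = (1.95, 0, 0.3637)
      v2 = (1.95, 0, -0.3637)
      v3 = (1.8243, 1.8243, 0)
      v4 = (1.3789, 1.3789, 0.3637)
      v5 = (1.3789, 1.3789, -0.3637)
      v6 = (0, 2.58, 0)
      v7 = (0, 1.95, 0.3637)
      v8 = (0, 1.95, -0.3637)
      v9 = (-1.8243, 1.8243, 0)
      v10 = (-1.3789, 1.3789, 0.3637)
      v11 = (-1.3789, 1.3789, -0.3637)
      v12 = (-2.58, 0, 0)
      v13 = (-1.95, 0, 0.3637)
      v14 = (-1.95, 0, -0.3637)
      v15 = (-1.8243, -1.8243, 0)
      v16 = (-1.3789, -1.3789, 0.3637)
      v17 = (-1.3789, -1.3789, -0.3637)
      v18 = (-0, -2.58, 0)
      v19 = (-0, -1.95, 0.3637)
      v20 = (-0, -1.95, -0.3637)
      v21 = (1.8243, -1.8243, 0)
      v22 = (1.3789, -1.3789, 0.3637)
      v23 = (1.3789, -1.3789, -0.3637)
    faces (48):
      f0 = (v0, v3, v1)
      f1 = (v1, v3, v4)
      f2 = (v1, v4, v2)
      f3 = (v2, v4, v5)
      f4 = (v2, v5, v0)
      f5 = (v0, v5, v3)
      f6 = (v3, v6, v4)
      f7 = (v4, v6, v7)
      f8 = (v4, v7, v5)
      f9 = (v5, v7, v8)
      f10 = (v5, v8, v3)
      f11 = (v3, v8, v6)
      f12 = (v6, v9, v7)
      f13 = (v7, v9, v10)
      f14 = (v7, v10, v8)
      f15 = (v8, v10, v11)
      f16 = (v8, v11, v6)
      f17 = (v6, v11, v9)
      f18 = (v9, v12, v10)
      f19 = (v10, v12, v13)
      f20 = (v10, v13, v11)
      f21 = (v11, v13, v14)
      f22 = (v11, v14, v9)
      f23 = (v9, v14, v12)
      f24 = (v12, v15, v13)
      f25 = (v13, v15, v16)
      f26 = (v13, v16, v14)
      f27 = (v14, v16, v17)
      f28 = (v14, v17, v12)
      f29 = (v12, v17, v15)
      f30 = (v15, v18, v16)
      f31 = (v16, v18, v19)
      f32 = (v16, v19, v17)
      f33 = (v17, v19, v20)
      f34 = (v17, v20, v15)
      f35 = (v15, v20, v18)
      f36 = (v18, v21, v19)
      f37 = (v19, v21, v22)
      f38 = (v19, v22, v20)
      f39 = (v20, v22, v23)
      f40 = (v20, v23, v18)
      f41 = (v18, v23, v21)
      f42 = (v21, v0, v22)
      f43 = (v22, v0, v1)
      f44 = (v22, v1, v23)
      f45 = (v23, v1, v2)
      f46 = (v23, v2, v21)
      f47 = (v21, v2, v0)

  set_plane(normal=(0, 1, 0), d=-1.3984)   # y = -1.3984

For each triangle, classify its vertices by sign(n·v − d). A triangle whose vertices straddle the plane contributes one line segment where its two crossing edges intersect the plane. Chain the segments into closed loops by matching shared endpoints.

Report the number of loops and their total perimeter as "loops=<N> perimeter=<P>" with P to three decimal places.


Straddling triangles (16 of 48):
  (v12,v15,v13) [+-+] → (-2.00073, -1.3984, 0)–(-1.85365, -1.3984, 0.0849092)  len=0.1698
  (v13,v15,v16) [+-+] → (-1.85365, -1.3984, 0.0849092)–(-1.3984, -1.3984, 0.347777)  len=0.5257
  (v12,v17,v15) [++-] → (-1.3984, -1.3984, -0.347777)–(-2.00073, -1.3984, 0)  len=0.6955
  (v15,v18,v16) [--+] → (-1.35651, -1.3984, 0.357795)–(-1.3984, -1.3984, 0.347777)  len=0.0431
  (v16,v18,v19) [+--] → (-1.35651, -1.3984, 0.357795)–(-1.33182, -1.3984, 0.3637)  len=0.0254
  (v16,v19,v17) [+-+] → (-1.33182, -1.3984, 0.3637)–(-1.33182, -1.3984, -0.338863)  len=0.7026
  (v17,v19,v20) [+--] → (-1.33182, -1.3984, -0.338863)–(-1.33182, -1.3984, -0.3637)  len=0.0248
  (v17,v20,v15) [+--] → (-1.33182, -1.3984, -0.3637)–(-1.3984, -1.3984, -0.347777)  len=0.0685
  (v19,v21,v22) [--+] → (1.3984, -1.3984, 0.347777)–(1.33182, -1.3984, 0.3637)  len=0.0685
  (v19,v22,v20) [-+-] → (1.33182, -1.3984, 0.3637)–(1.33182, -1.3984, 0.338863)  len=0.0248
  (v20,v22,v23) [-++] → (1.33182, -1.3984, 0.338863)–(1.33182, -1.3984, -0.3637)  len=0.7026
  (v20,v23,v18) [-+-] → (1.33182, -1.3984, -0.3637)–(1.35651, -1.3984, -0.357795)  len=0.0254
  (v18,v23,v21) [-+-] → (1.35651, -1.3984, -0.357795)–(1.3984, -1.3984, -0.347777)  len=0.0431
  (v21,v0,v22) [-++] → (2.00073, -1.3984, 0)–(1.3984, -1.3984, 0.347777)  len=0.6955
  (v23,v2,v21) [++-] → (1.85365, -1.3984, -0.0849092)–(1.3984, -1.3984, -0.347777)  len=0.5257
  (v21,v2,v0) [-++] → (1.85365, -1.3984, -0.0849092)–(2.00073, -1.3984, 0)  len=0.1698

Chained into 2 loop(s):
  loop 1: 8 segments, perimeter = 2.2554
  loop 2: 8 segments, perimeter = 2.2554
Total perimeter = 4.511

loops=2 perimeter=4.511


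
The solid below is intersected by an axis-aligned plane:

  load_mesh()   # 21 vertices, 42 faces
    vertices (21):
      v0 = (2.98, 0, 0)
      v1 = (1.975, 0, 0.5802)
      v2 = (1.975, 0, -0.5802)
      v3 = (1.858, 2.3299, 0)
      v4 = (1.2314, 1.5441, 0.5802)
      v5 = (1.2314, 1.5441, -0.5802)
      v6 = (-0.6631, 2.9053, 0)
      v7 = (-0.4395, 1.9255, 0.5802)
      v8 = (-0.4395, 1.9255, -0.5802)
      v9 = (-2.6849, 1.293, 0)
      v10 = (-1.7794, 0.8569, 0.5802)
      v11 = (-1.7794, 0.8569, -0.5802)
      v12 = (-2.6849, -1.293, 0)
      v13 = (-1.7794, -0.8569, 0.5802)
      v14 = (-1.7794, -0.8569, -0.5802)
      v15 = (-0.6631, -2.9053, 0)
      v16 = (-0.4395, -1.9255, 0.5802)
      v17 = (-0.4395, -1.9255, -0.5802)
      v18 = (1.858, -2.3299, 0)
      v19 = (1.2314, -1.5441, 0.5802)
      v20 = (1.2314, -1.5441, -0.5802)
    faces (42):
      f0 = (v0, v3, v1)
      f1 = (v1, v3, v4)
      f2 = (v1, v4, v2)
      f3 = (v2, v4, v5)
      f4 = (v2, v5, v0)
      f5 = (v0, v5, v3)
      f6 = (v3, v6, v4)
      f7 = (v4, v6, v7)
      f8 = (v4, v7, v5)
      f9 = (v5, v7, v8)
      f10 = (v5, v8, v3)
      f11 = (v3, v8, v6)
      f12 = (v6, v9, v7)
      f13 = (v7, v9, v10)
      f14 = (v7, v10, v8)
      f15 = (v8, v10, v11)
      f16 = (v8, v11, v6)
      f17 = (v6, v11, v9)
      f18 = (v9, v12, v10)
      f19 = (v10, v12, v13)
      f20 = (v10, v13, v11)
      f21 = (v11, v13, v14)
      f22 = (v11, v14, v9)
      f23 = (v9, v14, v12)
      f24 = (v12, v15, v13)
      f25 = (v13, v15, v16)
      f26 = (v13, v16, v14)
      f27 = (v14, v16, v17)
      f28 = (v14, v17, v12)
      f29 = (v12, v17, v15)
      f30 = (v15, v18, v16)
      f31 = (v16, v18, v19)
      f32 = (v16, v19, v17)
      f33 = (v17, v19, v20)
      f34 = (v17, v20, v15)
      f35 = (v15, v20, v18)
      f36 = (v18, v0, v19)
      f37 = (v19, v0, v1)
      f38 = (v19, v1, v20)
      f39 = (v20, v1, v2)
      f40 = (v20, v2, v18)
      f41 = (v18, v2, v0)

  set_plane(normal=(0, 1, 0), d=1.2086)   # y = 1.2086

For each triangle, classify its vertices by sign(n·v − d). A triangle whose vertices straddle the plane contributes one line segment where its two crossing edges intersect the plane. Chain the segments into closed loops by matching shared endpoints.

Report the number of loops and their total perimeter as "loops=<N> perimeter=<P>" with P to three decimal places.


loops=2 perimeter=7.581

Straddling triangles (14 of 42):
  (v0,v3,v1) [-+-] → (2.39798, 1.2086, 0)–(1.91431, 1.2086, 0.27923)  len=0.5585
  (v1,v3,v4) [-++] → (1.91431, 1.2086, 0.27923)–(1.39297, 1.2086, 0.5802)  len=0.6020
  (v1,v4,v2) [-+-] → (1.39297, 1.2086, 0.5802)–(1.39297, 1.2086, 0.32807)  len=0.2521
  (v2,v4,v5) [-++] → (1.39297, 1.2086, 0.32807)–(1.39297, 1.2086, -0.5802)  len=0.9083
  (v2,v5,v0) [-+-] → (1.39297, 1.2086, -0.5802)–(1.61133, 1.2086, -0.454135)  len=0.2521
  (v0,v5,v3) [-++] → (1.61133, 1.2086, -0.454135)–(2.39798, 1.2086, 0)  len=0.9083
  (v7,v9,v10) [++-] → (-2.50966, 1.2086, 0.112288)–(-1.33841, 1.2086, 0.5802)  len=1.2613
  (v7,v10,v8) [+-+] → (-1.33841, 1.2086, 0.5802)–(-1.33841, 1.2086, 0.198287)  len=0.3819
  (v8,v10,v11) [+--] → (-1.33841, 1.2086, 0.198287)–(-1.33841, 1.2086, -0.5802)  len=0.7785
  (v8,v11,v6) [+-+] → (-1.33841, 1.2086, -0.5802)–(-1.58774, 1.2086, -0.480583)  len=0.2685
  (v6,v11,v9) [+-+] → (-1.58774, 1.2086, -0.480583)–(-2.50966, 1.2086, -0.112288)  len=0.9928
  (v9,v12,v10) [+--] → (-2.6849, 1.2086, 0)–(-2.50966, 1.2086, 0.112288)  len=0.2081
  (v11,v14,v9) [--+] → (-2.64935, 1.2086, -0.0227773)–(-2.50966, 1.2086, -0.112288)  len=0.1659
  (v9,v14,v12) [+--] → (-2.64935, 1.2086, -0.0227773)–(-2.6849, 1.2086, 0)  len=0.0422

Chained into 2 loop(s):
  loop 1: 6 segments, perimeter = 3.4813
  loop 2: 8 segments, perimeter = 4.0992
Total perimeter = 7.581


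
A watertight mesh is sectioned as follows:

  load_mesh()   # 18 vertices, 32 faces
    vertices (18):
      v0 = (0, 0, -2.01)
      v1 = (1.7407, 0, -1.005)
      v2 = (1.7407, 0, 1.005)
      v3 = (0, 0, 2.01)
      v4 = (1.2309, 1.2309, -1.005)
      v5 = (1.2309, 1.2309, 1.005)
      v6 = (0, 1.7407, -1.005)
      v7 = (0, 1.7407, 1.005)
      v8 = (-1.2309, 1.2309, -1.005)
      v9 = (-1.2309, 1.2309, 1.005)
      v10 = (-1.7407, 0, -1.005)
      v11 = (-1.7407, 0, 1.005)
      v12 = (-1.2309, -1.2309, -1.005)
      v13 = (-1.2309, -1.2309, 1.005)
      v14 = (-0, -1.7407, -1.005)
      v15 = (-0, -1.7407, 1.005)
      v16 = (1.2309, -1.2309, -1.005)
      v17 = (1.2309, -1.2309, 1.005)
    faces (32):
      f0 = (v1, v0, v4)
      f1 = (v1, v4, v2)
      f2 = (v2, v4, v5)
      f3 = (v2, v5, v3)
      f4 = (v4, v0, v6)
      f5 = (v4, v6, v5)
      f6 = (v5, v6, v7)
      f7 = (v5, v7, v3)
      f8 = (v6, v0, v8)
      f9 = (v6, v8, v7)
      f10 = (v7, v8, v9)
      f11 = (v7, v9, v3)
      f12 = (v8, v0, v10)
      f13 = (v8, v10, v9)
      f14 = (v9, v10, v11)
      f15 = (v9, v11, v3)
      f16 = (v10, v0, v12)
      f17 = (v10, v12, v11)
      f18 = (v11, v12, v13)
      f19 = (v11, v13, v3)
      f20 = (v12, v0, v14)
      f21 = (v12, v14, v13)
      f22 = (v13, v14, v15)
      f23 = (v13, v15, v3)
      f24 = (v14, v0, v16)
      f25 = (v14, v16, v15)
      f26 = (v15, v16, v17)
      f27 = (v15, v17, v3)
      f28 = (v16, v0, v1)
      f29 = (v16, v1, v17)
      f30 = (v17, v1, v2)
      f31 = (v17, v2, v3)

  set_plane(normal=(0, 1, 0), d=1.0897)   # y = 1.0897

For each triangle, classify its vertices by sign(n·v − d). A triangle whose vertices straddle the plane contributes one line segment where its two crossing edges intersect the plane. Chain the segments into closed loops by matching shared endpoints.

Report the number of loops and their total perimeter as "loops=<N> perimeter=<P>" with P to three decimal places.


loops=1 perimeter=9.424

Straddling triangles (12 of 32):
  (v1,v0,v4) [--+] → (1.0897, 1.0897, -1.12029)–(1.28938, 1.0897, -1.005)  len=0.2306
  (v1,v4,v2) [-+-] → (1.28938, 1.0897, -1.005)–(1.28938, 1.0897, -0.774427)  len=0.2306
  (v2,v4,v5) [-++] → (1.28938, 1.0897, -0.774427)–(1.28938, 1.0897, 1.005)  len=1.7794
  (v2,v5,v3) [-+-] → (1.28938, 1.0897, 1.005)–(1.0897, 1.0897, 1.12029)  len=0.2306
  (v4,v0,v6) [+-+] → (1.0897, 1.0897, -1.12029)–(0, 1.0897, -1.38086)  len=1.1204
  (v5,v7,v3) [++-] → (0, 1.0897, 1.38086)–(1.0897, 1.0897, 1.12029)  len=1.1204
  (v6,v0,v8) [+-+] → (0, 1.0897, -1.38086)–(-1.0897, 1.0897, -1.12029)  len=1.1204
  (v7,v9,v3) [++-] → (-1.0897, 1.0897, 1.12029)–(0, 1.0897, 1.38086)  len=1.1204
  (v8,v0,v10) [+--] → (-1.0897, 1.0897, -1.12029)–(-1.28938, 1.0897, -1.005)  len=0.2306
  (v8,v10,v9) [+-+] → (-1.28938, 1.0897, -1.005)–(-1.28938, 1.0897, 0.774427)  len=1.7794
  (v9,v10,v11) [+--] → (-1.28938, 1.0897, 0.774427)–(-1.28938, 1.0897, 1.005)  len=0.2306
  (v9,v11,v3) [+--] → (-1.28938, 1.0897, 1.005)–(-1.0897, 1.0897, 1.12029)  len=0.2306

Chained into 1 loop(s):
  loop 1: 12 segments, perimeter = 9.4240
Total perimeter = 9.424


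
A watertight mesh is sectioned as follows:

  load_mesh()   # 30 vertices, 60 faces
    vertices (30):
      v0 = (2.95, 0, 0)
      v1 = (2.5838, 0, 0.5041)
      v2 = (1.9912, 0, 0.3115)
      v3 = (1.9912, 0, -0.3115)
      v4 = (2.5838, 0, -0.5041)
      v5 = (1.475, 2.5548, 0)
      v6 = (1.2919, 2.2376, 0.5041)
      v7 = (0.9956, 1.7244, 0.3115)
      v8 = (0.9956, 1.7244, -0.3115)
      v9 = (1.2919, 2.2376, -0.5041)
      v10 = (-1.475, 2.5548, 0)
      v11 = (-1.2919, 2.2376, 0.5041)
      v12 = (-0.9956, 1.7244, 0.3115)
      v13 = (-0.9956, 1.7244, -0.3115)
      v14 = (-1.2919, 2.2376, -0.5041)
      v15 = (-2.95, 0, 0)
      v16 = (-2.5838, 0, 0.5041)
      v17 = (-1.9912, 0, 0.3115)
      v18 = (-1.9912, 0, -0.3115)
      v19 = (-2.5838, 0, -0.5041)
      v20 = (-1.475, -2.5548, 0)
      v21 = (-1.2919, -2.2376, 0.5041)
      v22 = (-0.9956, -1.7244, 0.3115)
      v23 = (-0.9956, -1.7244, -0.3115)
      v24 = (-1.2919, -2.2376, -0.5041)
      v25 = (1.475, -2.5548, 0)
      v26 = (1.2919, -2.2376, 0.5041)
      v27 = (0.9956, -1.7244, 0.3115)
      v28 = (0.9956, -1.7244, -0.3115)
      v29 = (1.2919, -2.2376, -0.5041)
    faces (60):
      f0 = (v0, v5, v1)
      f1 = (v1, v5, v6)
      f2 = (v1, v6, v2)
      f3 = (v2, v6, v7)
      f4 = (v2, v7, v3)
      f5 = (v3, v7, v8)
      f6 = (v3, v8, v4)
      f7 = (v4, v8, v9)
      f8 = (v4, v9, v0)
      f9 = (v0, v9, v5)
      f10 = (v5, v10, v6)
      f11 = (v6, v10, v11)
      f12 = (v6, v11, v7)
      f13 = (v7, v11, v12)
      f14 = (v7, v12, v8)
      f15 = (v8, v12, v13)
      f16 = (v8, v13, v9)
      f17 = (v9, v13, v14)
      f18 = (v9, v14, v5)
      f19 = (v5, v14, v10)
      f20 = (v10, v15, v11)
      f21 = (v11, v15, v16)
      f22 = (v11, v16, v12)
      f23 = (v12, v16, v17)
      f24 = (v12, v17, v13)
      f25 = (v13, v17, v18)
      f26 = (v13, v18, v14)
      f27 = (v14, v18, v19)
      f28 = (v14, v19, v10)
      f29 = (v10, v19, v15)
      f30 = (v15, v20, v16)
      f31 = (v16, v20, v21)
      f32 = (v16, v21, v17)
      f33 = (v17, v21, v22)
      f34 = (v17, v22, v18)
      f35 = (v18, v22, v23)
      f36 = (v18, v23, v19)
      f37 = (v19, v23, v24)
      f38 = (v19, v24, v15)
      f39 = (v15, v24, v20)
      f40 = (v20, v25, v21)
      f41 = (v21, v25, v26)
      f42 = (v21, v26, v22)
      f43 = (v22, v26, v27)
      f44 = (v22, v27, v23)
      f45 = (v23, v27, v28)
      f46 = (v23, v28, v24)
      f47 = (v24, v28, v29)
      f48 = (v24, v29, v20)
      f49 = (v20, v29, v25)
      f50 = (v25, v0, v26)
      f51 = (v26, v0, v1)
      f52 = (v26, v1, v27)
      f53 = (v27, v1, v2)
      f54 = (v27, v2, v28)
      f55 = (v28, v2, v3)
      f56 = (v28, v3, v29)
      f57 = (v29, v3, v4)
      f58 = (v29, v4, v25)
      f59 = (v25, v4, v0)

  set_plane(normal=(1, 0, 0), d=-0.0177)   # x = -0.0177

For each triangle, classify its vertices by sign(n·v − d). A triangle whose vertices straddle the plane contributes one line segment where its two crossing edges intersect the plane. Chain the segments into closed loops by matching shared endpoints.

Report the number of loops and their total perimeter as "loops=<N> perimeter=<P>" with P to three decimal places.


loops=2 perimeter=5.821

Straddling triangles (20 of 60):
  (v5,v10,v6) [+-+] → (-0.0177, 2.5548, 0)–(-0.0177, 2.38773, 0.265505)  len=0.3137
  (v6,v10,v11) [+--] → (-0.0177, 2.38773, 0.265505)–(-0.0177, 2.2376, 0.5041)  len=0.2819
  (v6,v11,v7) [+-+] → (-0.0177, 2.2376, 0.5041)–(-0.0177, 1.95173, 0.396817)  len=0.3053
  (v7,v11,v12) [+--] → (-0.0177, 1.95173, 0.396817)–(-0.0177, 1.7244, 0.3115)  len=0.2428
  (v7,v12,v8) [+-+] → (-0.0177, 1.7244, 0.3115)–(-0.0177, 1.7244, 0.00553792)  len=0.3060
  (v8,v12,v13) [+--] → (-0.0177, 1.7244, 0.00553792)–(-0.0177, 1.7244, -0.3115)  len=0.3170
  (v8,v13,v9) [+-+] → (-0.0177, 1.7244, -0.3115)–(-0.0177, 1.94379, -0.393836)  len=0.2343
  (v9,v13,v14) [+--] → (-0.0177, 1.94379, -0.393836)–(-0.0177, 2.2376, -0.5041)  len=0.3138
  (v9,v14,v5) [+-+] → (-0.0177, 2.2376, -0.5041)–(-0.0177, 2.38368, -0.271954)  len=0.2743
  (v5,v14,v10) [+--] → (-0.0177, 2.38368, -0.271954)–(-0.0177, 2.5548, 0)  len=0.3213
  (v20,v25,v21) [-+-] → (-0.0177, -2.5548, 0)–(-0.0177, -2.38368, 0.271954)  len=0.3213
  (v21,v25,v26) [-++] → (-0.0177, -2.38368, 0.271954)–(-0.0177, -2.2376, 0.5041)  len=0.2743
  (v21,v26,v22) [-+-] → (-0.0177, -2.2376, 0.5041)–(-0.0177, -1.94379, 0.393836)  len=0.3138
  (v22,v26,v27) [-++] → (-0.0177, -1.94379, 0.393836)–(-0.0177, -1.7244, 0.3115)  len=0.2343
  (v22,v27,v23) [-+-] → (-0.0177, -1.7244, 0.3115)–(-0.0177, -1.7244, -0.00553792)  len=0.3170
  (v23,v27,v28) [-++] → (-0.0177, -1.7244, -0.00553792)–(-0.0177, -1.7244, -0.3115)  len=0.3060
  (v23,v28,v24) [-+-] → (-0.0177, -1.7244, -0.3115)–(-0.0177, -1.95173, -0.396817)  len=0.2428
  (v24,v28,v29) [-++] → (-0.0177, -1.95173, -0.396817)–(-0.0177, -2.2376, -0.5041)  len=0.3053
  (v24,v29,v20) [-+-] → (-0.0177, -2.2376, -0.5041)–(-0.0177, -2.38773, -0.265505)  len=0.2819
  (v20,v29,v25) [-++] → (-0.0177, -2.38773, -0.265505)–(-0.0177, -2.5548, 0)  len=0.3137

Chained into 2 loop(s):
  loop 1: 10 segments, perimeter = 2.9105
  loop 2: 10 segments, perimeter = 2.9105
Total perimeter = 5.821
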